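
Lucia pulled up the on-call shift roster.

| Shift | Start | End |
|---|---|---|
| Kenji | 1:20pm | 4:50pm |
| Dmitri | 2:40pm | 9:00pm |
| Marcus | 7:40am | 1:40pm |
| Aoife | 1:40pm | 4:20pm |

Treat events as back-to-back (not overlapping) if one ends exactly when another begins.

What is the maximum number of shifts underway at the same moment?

3

Sweep the timeline, counting +1 at each start and −1 at each end (ends before starts at a tie):
7:40am start Marcus → 1
1:20pm start Kenji → 2
1:40pm end Marcus → 1
1:40pm start Aoife → 2
2:40pm start Dmitri → 3
4:20pm end Aoife → 2
4:50pm end Kenji → 1
9:00pm end Dmitri → 0
Peak is 3, at 2:40pm (Aoife, Dmitri, Kenji).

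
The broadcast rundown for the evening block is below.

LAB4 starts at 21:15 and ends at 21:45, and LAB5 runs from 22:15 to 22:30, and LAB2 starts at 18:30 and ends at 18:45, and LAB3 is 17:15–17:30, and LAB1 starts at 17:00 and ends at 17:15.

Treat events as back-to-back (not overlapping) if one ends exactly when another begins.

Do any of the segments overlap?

Sorted by start: LAB1, LAB3, LAB2, LAB4, LAB5.
LAB3 starts exactly when LAB1 ends (back-to-back, no overlap), so nothing later overlaps LAB1 either.
LAB2 starts after LAB3 ends, so nothing later overlaps LAB3 either.
LAB4 starts after LAB2 ends, so nothing later overlaps LAB2 either.
LAB5 starts after LAB4 ends.
Every pair is clear; the schedule has no overlaps.

No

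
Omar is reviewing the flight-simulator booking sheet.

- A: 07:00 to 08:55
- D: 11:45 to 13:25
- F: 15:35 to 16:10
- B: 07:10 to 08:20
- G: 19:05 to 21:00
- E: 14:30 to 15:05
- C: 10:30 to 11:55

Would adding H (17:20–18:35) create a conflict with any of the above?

A: ends 08:55 at or before H starts 17:20 → clear.
B: ends 08:20 at or before H starts 17:20 → clear.
C: ends 11:55 at or before H starts 17:20 → clear.
D: ends 13:25 at or before H starts 17:20 → clear.
E: ends 15:05 at or before H starts 17:20 → clear.
F: ends 16:10 at or before H starts 17:20 → clear.
G: starts 19:05 at or after H ends 18:35 → clear.

No — it doesn't clash with anything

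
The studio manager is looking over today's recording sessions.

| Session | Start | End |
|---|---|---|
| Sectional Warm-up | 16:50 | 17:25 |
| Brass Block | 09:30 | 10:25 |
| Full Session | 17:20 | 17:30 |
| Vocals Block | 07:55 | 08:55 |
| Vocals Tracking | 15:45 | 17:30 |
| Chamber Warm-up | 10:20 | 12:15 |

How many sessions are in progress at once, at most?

Sort all start/end points and keep a running count:
07:55 start Vocals Block → 1
08:55 end Vocals Block → 0
09:30 start Brass Block → 1
10:20 start Chamber Warm-up → 2
10:25 end Brass Block → 1
12:15 end Chamber Warm-up → 0
15:45 start Vocals Tracking → 1
16:50 start Sectional Warm-up → 2
17:20 start Full Session → 3
17:25 end Sectional Warm-up → 2
17:30 end Full Session → 1
17:30 end Vocals Tracking → 0
Peak is 3, at 17:20 (Full Session, Sectional Warm-up, Vocals Tracking).

3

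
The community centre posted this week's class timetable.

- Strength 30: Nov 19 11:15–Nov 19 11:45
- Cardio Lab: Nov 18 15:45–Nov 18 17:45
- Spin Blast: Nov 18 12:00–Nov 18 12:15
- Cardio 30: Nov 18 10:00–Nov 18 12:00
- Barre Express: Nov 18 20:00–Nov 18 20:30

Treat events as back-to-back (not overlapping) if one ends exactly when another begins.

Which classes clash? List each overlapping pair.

Sorted by start: Cardio 30, Spin Blast, Cardio Lab, Barre Express, Strength 30.
Spin Blast starts exactly when Cardio 30 ends (back-to-back, no overlap) — done with Cardio 30.
Cardio Lab starts after Spin Blast ends — done with Spin Blast.
Barre Express starts after Cardio Lab ends — done with Cardio Lab.
Strength 30 starts after Barre Express ends.

none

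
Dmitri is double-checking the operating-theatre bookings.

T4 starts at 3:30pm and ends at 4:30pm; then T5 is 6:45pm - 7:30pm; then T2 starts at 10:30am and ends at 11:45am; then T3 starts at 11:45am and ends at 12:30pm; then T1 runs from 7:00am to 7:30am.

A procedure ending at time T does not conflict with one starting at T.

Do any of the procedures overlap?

No

Sorted by start: T1, T2, T3, T4, T5.
T2 starts after T1 ends, so T1 has no further overlaps.
T3 starts exactly when T2 ends (back-to-back, no overlap), so T2 has no further overlaps.
T4 starts after T3 ends, so T3 has no further overlaps.
T5 starts after T4 ends.
Every pair is clear; the schedule has no overlaps.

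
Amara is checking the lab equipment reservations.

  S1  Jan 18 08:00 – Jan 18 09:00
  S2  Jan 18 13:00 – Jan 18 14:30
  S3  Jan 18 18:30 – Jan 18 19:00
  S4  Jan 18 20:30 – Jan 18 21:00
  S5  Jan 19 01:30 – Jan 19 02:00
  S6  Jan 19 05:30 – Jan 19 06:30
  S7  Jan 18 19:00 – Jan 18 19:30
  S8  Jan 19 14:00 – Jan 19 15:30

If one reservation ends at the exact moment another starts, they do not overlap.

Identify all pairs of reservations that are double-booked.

Two intervals overlap when each starts before the other ends.
Sorted by start: S1, S2, S3, S7, S4, S5, S6, S8.
S2 starts after S1 ends, so nothing later overlaps S1 either.
S3 starts after S2 ends, so nothing later overlaps S2 either.
S7 starts exactly when S3 ends (back-to-back, no overlap), so nothing later overlaps S3 either.
S4 starts after S7 ends, so nothing later overlaps S7 either.
S5 starts after S4 ends, so nothing later overlaps S4 either.
S6 starts after S5 ends, so nothing later overlaps S5 either.
S8 starts after S6 ends.

none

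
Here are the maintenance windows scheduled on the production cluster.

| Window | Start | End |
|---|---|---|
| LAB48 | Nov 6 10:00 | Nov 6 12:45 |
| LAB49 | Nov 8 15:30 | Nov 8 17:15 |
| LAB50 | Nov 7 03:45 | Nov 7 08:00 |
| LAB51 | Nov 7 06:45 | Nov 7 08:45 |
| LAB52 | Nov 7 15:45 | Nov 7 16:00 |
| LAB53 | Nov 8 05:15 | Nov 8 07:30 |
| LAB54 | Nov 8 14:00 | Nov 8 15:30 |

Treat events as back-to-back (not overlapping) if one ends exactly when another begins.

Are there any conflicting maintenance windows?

Yes

Sorted by start: LAB48, LAB50, LAB51, LAB52, LAB53, LAB54, LAB49.
LAB50 starts after LAB48 ends; LAB48 is clear from here.
LAB51 starts before LAB50 ends → LAB50 and LAB51 overlap.
That's a conflict, so the schedule is not conflict-free.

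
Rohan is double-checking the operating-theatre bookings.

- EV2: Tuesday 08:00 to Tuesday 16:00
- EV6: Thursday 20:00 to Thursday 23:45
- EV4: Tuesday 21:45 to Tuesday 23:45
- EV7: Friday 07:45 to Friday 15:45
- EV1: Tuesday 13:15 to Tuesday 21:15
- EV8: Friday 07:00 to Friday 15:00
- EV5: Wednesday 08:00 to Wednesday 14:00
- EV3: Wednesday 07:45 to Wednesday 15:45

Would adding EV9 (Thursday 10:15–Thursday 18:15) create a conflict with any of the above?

No — it doesn't clash with anything

EV2: ends Tuesday 16:00 at or before EV9 starts Thursday 10:15 → clear.
EV1: ends Tuesday 21:15 at or before EV9 starts Thursday 10:15 → clear.
EV4: ends Tuesday 23:45 at or before EV9 starts Thursday 10:15 → clear.
EV3: ends Wednesday 15:45 at or before EV9 starts Thursday 10:15 → clear.
EV5: ends Wednesday 14:00 at or before EV9 starts Thursday 10:15 → clear.
EV6: starts Thursday 20:00 at or after EV9 ends Thursday 18:15 → clear.
EV8: starts Friday 07:00 at or after EV9 ends Thursday 18:15 → clear.
EV7: starts Friday 07:45 at or after EV9 ends Thursday 18:15 → clear.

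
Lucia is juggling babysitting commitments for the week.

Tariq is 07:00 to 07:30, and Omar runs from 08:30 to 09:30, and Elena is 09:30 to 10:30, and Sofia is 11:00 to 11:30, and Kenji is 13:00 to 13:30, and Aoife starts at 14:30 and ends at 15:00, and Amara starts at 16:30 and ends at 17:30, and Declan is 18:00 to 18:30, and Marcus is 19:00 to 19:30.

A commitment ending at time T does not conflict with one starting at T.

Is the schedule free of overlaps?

Yes

Check each pair: they overlap iff neither finishes before the other starts.
Sorted by start: Tariq, Omar, Elena, Sofia, Kenji, Aoife, Amara, Declan, Marcus.
Omar starts after Tariq ends — done with Tariq.
Elena starts exactly when Omar ends (back-to-back, no overlap) — done with Omar.
Sofia starts after Elena ends — done with Elena.
Kenji starts after Sofia ends — done with Sofia.
Aoife starts after Kenji ends — done with Kenji.
Amara starts after Aoife ends — done with Aoife.
Declan starts after Amara ends — done with Amara.
Marcus starts after Declan ends.
Every pair is clear; the schedule has no overlaps.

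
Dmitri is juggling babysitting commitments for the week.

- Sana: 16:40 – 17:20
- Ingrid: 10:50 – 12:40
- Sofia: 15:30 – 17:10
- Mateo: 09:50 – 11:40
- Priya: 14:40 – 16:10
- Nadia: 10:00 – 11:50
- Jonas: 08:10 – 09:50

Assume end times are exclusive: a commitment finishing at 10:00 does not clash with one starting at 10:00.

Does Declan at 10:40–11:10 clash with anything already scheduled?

Jonas: ends 09:50 at or before Declan starts 10:40 → clear.
Mateo: starts 09:50 before Declan ends 11:10, and ends 11:40 after Declan starts 10:40 → overlap.
Nadia: starts 10:00 before Declan ends 11:10, and ends 11:50 after Declan starts 10:40 → overlap.
Ingrid: starts 10:50 before Declan ends 11:10, and ends 12:40 after Declan starts 10:40 → overlap.
Priya: starts 14:40 at or after Declan ends 11:10 → clear.
Sofia: starts 15:30 at or after Declan ends 11:10 → clear.
Sana: starts 16:40 at or after Declan ends 11:10 → clear.
Declan overlaps Ingrid, Nadia, Mateo.

Yes — it overlaps Ingrid, Mateo, Nadia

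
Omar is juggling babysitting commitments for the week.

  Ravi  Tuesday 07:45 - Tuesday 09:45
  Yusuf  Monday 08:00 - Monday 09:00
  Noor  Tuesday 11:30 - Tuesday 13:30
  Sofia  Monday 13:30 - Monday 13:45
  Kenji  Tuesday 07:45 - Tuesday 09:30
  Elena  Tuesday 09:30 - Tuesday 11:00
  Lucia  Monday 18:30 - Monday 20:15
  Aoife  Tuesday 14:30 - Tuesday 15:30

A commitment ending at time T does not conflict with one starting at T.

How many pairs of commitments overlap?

Two intervals overlap when each starts before the other ends.
Sorted by start: Yusuf, Sofia, Lucia, Kenji, Ravi, Elena, Noor, Aoife.
Sofia starts after Yusuf ends; Yusuf is clear from here.
Lucia starts after Sofia ends; Sofia is clear from here.
Kenji starts after Lucia ends; Lucia is clear from here.
Ravi starts before Kenji ends → Kenji and Ravi overlap.
Elena starts exactly when Kenji ends (back-to-back, no overlap); Kenji is clear from here.
Elena starts before Ravi ends → Ravi and Elena overlap.
Noor starts after Ravi ends; Ravi is clear from here.
Noor starts after Elena ends; Elena is clear from here.
Aoife starts after Noor ends.
Overlapping pairs: Elena & Ravi, Kenji & Ravi — 2 in total.

2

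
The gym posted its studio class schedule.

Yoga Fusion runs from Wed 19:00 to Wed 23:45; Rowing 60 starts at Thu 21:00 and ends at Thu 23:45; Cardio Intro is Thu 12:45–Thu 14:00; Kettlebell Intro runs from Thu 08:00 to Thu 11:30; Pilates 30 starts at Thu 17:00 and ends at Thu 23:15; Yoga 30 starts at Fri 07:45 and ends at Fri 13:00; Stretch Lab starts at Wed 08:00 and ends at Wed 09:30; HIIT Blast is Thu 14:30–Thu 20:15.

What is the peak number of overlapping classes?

Walk through starts and ends in time order (an end at T is processed before a start at T):
Wed 08:00 start Stretch Lab → 1
Wed 09:30 end Stretch Lab → 0
Wed 19:00 start Yoga Fusion → 1
Wed 23:45 end Yoga Fusion → 0
Thu 08:00 start Kettlebell Intro → 1
Thu 11:30 end Kettlebell Intro → 0
Thu 12:45 start Cardio Intro → 1
Thu 14:00 end Cardio Intro → 0
Thu 14:30 start HIIT Blast → 1
Thu 17:00 start Pilates 30 → 2
Thu 20:15 end HIIT Blast → 1
Thu 21:00 start Rowing 60 → 2
Thu 23:15 end Pilates 30 → 1
Thu 23:45 end Rowing 60 → 0
Fri 07:45 start Yoga 30 → 1
Fri 13:00 end Yoga 30 → 0
Peak is 2, at Thu 17:00 (HIIT Blast, Pilates 30).

2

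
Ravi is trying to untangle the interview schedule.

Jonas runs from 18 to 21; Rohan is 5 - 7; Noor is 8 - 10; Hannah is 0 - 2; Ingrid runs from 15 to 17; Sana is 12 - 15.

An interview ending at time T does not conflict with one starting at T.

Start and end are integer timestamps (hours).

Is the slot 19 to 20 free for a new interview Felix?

No — it overlaps Jonas

Hannah: ends 2 at or before Felix starts 19 → clear.
Rohan: ends 7 at or before Felix starts 19 → clear.
Noor: ends 10 at or before Felix starts 19 → clear.
Sana: ends 15 at or before Felix starts 19 → clear.
Ingrid: ends 17 at or before Felix starts 19 → clear.
Jonas: starts 18 before Felix ends 20, and ends 21 after Felix starts 19 → overlap.
Felix overlaps Jonas.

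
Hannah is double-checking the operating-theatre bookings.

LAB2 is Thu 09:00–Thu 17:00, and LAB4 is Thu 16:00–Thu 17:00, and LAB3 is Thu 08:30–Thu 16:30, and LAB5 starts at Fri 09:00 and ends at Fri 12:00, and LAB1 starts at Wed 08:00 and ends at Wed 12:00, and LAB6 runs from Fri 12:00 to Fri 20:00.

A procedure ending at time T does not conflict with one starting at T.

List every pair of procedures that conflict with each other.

LAB2 & LAB3, LAB2 & LAB4, LAB3 & LAB4

Sorted by start: LAB1, LAB3, LAB2, LAB4, LAB5, LAB6.
LAB3 starts after LAB1 ends, so LAB1 has no further overlaps.
LAB2 starts before LAB3 ends → LAB3 and LAB2 overlap.
LAB4 starts before LAB3 ends → LAB3 and LAB4 overlap.
LAB5 starts after LAB3 ends, so LAB3 has no further overlaps.
LAB4 starts before LAB2 ends → LAB2 and LAB4 overlap.
LAB5 starts after LAB2 ends, so LAB2 has no further overlaps.
LAB5 starts after LAB4 ends, so LAB4 has no further overlaps.
LAB6 starts exactly when LAB5 ends (back-to-back, no overlap).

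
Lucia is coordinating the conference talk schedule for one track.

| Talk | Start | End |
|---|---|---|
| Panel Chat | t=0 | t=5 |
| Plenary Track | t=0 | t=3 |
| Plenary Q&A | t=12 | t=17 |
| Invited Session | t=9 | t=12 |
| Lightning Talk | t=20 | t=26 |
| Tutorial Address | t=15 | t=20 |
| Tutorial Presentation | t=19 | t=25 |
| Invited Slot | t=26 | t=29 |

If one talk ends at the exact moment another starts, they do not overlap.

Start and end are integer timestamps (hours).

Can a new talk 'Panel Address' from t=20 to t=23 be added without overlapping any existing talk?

No — it overlaps Lightning Talk, Tutorial Presentation

Panel Chat: ends t=5 at or before Panel Address starts t=20 → clear.
Plenary Track: ends t=3 at or before Panel Address starts t=20 → clear.
Invited Session: ends t=12 at or before Panel Address starts t=20 → clear.
Plenary Q&A: ends t=17 at or before Panel Address starts t=20 → clear.
Tutorial Address: ends t=20 at or before Panel Address starts t=20 → clear.
Tutorial Presentation: starts t=19 before Panel Address ends t=23, and ends t=25 after Panel Address starts t=20 → overlap.
Lightning Talk: starts t=20 before Panel Address ends t=23, and ends t=26 after Panel Address starts t=20 → overlap.
Invited Slot: starts t=26 at or after Panel Address ends t=23 → clear.
Panel Address overlaps Lightning Talk, Tutorial Presentation.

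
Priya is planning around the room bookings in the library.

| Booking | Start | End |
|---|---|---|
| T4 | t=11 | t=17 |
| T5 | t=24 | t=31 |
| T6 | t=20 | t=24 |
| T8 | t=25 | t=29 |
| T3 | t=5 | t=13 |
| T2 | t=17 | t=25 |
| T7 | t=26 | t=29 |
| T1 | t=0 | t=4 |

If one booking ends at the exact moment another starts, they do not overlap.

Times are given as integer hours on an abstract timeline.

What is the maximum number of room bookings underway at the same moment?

3

Sweep the timeline, counting +1 at each start and −1 at each end (ends before starts at a tie):
t=0 start T1 → 1
t=4 end T1 → 0
t=5 start T3 → 1
t=11 start T4 → 2
t=13 end T3 → 1
t=17 end T4 → 0
t=17 start T2 → 1
t=20 start T6 → 2
t=24 end T6 → 1
t=24 start T5 → 2
t=25 end T2 → 1
t=25 start T8 → 2
t=26 start T7 → 3
t=29 end T7 → 2
t=29 end T8 → 1
t=31 end T5 → 0
Peak is 3, at t=26 (T5, T7, T8).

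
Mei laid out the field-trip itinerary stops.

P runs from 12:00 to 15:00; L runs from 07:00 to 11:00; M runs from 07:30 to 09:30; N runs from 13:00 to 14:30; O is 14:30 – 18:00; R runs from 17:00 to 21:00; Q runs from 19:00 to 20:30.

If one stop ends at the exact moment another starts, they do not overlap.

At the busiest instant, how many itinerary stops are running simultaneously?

2

Sort all start/end points and keep a running count:
07:00 start L → 1
07:30 start M → 2
09:30 end M → 1
11:00 end L → 0
12:00 start P → 1
13:00 start N → 2
14:30 end N → 1
14:30 start O → 2
15:00 end P → 1
17:00 start R → 2
18:00 end O → 1
19:00 start Q → 2
20:30 end Q → 1
21:00 end R → 0
Peak is 2, at 07:30 (L, M).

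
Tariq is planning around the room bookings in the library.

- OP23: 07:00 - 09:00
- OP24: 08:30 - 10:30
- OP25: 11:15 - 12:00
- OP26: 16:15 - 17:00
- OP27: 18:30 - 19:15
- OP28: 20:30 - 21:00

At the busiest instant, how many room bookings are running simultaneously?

Sweep the timeline, counting +1 at each start and −1 at each end (ends before starts at a tie):
07:00 start OP23 → 1
08:30 start OP24 → 2
09:00 end OP23 → 1
10:30 end OP24 → 0
11:15 start OP25 → 1
12:00 end OP25 → 0
16:15 start OP26 → 1
17:00 end OP26 → 0
18:30 start OP27 → 1
19:15 end OP27 → 0
20:30 start OP28 → 1
21:00 end OP28 → 0
Peak is 2, at 08:30 (OP23, OP24).

2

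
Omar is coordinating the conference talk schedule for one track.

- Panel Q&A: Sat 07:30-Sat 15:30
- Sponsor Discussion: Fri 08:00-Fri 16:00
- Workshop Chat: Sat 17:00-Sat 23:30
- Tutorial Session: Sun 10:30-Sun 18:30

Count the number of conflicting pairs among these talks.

0

Two intervals overlap when each starts before the other ends.
Sorted by start: Sponsor Discussion, Panel Q&A, Workshop Chat, Tutorial Session.
Panel Q&A starts after Sponsor Discussion ends, so Sponsor Discussion has no further overlaps.
Workshop Chat starts after Panel Q&A ends, so Panel Q&A has no further overlaps.
Tutorial Session starts after Workshop Chat ends.
No pair overlaps.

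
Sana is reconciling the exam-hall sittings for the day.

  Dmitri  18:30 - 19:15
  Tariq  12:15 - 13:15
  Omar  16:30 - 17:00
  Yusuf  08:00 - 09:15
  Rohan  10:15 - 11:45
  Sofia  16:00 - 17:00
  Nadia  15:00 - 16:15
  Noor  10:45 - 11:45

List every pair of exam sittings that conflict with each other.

Nadia & Sofia, Noor & Rohan, Omar & Sofia

Check each pair: they overlap iff neither finishes before the other starts.
Sorted by start: Yusuf, Rohan, Noor, Tariq, Nadia, Sofia, Omar, Dmitri.
Rohan starts after Yusuf ends — done with Yusuf.
Noor starts before Rohan ends → Rohan and Noor overlap.
Tariq starts after Rohan ends — done with Rohan.
Tariq starts after Noor ends — done with Noor.
Nadia starts after Tariq ends — done with Tariq.
Sofia starts before Nadia ends → Nadia and Sofia overlap.
Omar starts after Nadia ends — done with Nadia.
Omar starts before Sofia ends → Sofia and Omar overlap.
Dmitri starts after Sofia ends.
Dmitri starts after Omar ends.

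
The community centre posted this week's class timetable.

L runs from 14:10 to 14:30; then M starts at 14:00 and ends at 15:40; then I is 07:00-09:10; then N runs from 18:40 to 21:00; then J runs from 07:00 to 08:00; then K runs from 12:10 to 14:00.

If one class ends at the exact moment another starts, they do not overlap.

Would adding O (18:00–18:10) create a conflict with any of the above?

No — it doesn't clash with anything

I: ends 09:10 at or before O starts 18:00 → clear.
J: ends 08:00 at or before O starts 18:00 → clear.
K: ends 14:00 at or before O starts 18:00 → clear.
M: ends 15:40 at or before O starts 18:00 → clear.
L: ends 14:30 at or before O starts 18:00 → clear.
N: starts 18:40 at or after O ends 18:10 → clear.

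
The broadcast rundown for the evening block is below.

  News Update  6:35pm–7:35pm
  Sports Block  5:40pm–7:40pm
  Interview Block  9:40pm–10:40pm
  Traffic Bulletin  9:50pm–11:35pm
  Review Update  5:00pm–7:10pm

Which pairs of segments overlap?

Interview Block & Traffic Bulletin, News Update & Review Update, News Update & Sports Block, Review Update & Sports Block

Sorted by start: Review Update, Sports Block, News Update, Interview Block, Traffic Bulletin.
Sports Block starts before Review Update ends → Review Update and Sports Block overlap.
News Update starts before Review Update ends → Review Update and News Update overlap.
Interview Block starts after Review Update ends; Review Update is clear from here.
News Update starts before Sports Block ends → Sports Block and News Update overlap.
Interview Block starts after Sports Block ends; Sports Block is clear from here.
Interview Block starts after News Update ends; News Update is clear from here.
Traffic Bulletin starts before Interview Block ends → Interview Block and Traffic Bulletin overlap.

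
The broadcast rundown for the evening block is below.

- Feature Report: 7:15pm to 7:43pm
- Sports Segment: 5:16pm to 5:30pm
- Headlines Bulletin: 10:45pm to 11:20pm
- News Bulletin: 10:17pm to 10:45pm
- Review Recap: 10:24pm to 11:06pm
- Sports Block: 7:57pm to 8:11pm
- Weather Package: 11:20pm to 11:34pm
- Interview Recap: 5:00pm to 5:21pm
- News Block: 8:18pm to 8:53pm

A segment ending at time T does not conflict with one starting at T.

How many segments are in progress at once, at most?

Walk through starts and ends in time order (an end at T is processed before a start at T):
5:00pm start Interview Recap → 1
5:16pm start Sports Segment → 2
5:21pm end Interview Recap → 1
5:30pm end Sports Segment → 0
7:15pm start Feature Report → 1
7:43pm end Feature Report → 0
7:57pm start Sports Block → 1
8:11pm end Sports Block → 0
8:18pm start News Block → 1
8:53pm end News Block → 0
10:17pm start News Bulletin → 1
10:24pm start Review Recap → 2
10:45pm end News Bulletin → 1
10:45pm start Headlines Bulletin → 2
11:06pm end Review Recap → 1
11:20pm end Headlines Bulletin → 0
11:20pm start Weather Package → 1
11:34pm end Weather Package → 0
Peak is 2, at 5:16pm (Interview Recap, Sports Segment).

2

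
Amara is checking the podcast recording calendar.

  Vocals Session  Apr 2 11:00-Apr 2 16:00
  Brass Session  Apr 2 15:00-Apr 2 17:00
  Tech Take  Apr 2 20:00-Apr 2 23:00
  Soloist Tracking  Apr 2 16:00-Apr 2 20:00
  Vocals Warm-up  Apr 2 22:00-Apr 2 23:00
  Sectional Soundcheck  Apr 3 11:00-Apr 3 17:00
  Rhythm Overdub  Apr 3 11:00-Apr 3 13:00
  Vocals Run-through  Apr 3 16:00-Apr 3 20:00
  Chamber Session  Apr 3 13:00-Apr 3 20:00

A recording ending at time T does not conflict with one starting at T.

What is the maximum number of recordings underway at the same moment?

Walk through starts and ends in time order (an end at T is processed before a start at T):
Apr 2 11:00 start Vocals Session → 1
Apr 2 15:00 start Brass Session → 2
Apr 2 16:00 end Vocals Session → 1
Apr 2 16:00 start Soloist Tracking → 2
Apr 2 17:00 end Brass Session → 1
Apr 2 20:00 end Soloist Tracking → 0
Apr 2 20:00 start Tech Take → 1
Apr 2 22:00 start Vocals Warm-up → 2
Apr 2 23:00 end Tech Take → 1
Apr 2 23:00 end Vocals Warm-up → 0
Apr 3 11:00 start Rhythm Overdub → 1
Apr 3 11:00 start Sectional Soundcheck → 2
Apr 3 13:00 end Rhythm Overdub → 1
Apr 3 13:00 start Chamber Session → 2
Apr 3 16:00 start Vocals Run-through → 3
Apr 3 17:00 end Sectional Soundcheck → 2
Apr 3 20:00 end Chamber Session → 1
Apr 3 20:00 end Vocals Run-through → 0
Peak is 3, at Apr 3 16:00 (Chamber Session, Sectional Soundcheck, Vocals Run-through).

3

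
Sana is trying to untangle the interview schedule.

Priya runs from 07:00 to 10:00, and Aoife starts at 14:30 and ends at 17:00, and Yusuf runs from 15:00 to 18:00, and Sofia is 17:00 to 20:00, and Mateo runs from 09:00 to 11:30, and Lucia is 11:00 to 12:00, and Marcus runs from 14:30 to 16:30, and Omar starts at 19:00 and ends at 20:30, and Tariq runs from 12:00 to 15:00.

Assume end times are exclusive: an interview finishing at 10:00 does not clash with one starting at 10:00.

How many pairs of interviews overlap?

9

Sorted by start: Priya, Mateo, Lucia, Tariq, Marcus, Aoife, Yusuf, Sofia, Omar.
Mateo starts before Priya ends → Priya and Mateo overlap.
Lucia starts after Priya ends — done with Priya.
Lucia starts before Mateo ends → Mateo and Lucia overlap.
Tariq starts after Mateo ends — done with Mateo.
Tariq starts exactly when Lucia ends (back-to-back, no overlap) — done with Lucia.
Marcus starts before Tariq ends → Tariq and Marcus overlap.
Aoife starts before Tariq ends → Tariq and Aoife overlap.
Yusuf starts exactly when Tariq ends (back-to-back, no overlap) — done with Tariq.
Aoife starts before Marcus ends → Marcus and Aoife overlap.
Yusuf starts before Marcus ends → Marcus and Yusuf overlap.
Sofia starts after Marcus ends — done with Marcus.
Yusuf starts before Aoife ends → Aoife and Yusuf overlap.
Sofia starts exactly when Aoife ends (back-to-back, no overlap) — done with Aoife.
Sofia starts before Yusuf ends → Yusuf and Sofia overlap.
Omar starts after Yusuf ends.
Omar starts before Sofia ends → Sofia and Omar overlap.
Overlapping pairs: Aoife & Marcus, Aoife & Tariq, Aoife & Yusuf, Lucia & Mateo, Marcus & Tariq, Marcus & Yusuf, Mateo & Priya, Omar & Sofia, Sofia & Yusuf — 9 in total.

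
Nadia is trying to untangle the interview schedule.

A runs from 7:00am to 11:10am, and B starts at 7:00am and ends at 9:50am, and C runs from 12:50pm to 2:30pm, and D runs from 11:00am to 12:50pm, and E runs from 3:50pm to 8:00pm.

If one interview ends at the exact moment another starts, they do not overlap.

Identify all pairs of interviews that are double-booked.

Two intervals overlap when each starts before the other ends.
Sorted by start: A, B, D, C, E.
B starts before A ends → A and B overlap.
D starts before A ends → A and D overlap.
C starts after A ends, so A has no further overlaps.
D starts after B ends, so B has no further overlaps.
C starts exactly when D ends (back-to-back, no overlap), so D has no further overlaps.
E starts after C ends.

A & B, A & D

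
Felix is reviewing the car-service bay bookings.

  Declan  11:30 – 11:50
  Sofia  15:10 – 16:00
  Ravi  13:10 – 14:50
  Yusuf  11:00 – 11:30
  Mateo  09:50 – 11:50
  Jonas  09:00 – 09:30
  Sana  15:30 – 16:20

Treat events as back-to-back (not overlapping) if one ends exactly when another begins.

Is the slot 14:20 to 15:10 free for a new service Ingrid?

Jonas: ends 09:30 at or before Ingrid starts 14:20 → clear.
Mateo: ends 11:50 at or before Ingrid starts 14:20 → clear.
Yusuf: ends 11:30 at or before Ingrid starts 14:20 → clear.
Declan: ends 11:50 at or before Ingrid starts 14:20 → clear.
Ravi: starts 13:10 before Ingrid ends 15:10, and ends 14:50 after Ingrid starts 14:20 → overlap.
Sofia: starts 15:10 at or after Ingrid ends 15:10 → clear.
Sana: starts 15:30 at or after Ingrid ends 15:10 → clear.
Ingrid overlaps Ravi.

No — it overlaps Ravi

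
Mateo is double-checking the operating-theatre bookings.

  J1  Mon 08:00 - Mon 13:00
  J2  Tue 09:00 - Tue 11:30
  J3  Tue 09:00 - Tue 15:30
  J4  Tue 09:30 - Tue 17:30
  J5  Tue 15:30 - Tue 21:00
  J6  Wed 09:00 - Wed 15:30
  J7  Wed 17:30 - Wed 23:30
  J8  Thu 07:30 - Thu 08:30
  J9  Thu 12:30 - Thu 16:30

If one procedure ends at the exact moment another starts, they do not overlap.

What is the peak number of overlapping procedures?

Walk through starts and ends in time order (an end at T is processed before a start at T):
Mon 08:00 start J1 → 1
Mon 13:00 end J1 → 0
Tue 09:00 start J2 → 1
Tue 09:00 start J3 → 2
Tue 09:30 start J4 → 3
Tue 11:30 end J2 → 2
Tue 15:30 end J3 → 1
Tue 15:30 start J5 → 2
Tue 17:30 end J4 → 1
Tue 21:00 end J5 → 0
Wed 09:00 start J6 → 1
Wed 15:30 end J6 → 0
Wed 17:30 start J7 → 1
Wed 23:30 end J7 → 0
Thu 07:30 start J8 → 1
Thu 08:30 end J8 → 0
Thu 12:30 start J9 → 1
Thu 16:30 end J9 → 0
Peak is 3, at Tue 09:30 (J2, J3, J4).

3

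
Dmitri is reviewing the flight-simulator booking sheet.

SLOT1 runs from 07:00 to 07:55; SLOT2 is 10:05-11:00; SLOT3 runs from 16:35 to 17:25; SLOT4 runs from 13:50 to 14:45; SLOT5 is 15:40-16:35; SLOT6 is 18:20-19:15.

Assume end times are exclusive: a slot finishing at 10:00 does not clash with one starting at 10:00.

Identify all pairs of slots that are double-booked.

Check each pair: they overlap iff neither finishes before the other starts.
Sorted by start: SLOT1, SLOT2, SLOT4, SLOT5, SLOT3, SLOT6.
SLOT2 starts after SLOT1 ends — done with SLOT1.
SLOT4 starts after SLOT2 ends — done with SLOT2.
SLOT5 starts after SLOT4 ends — done with SLOT4.
SLOT3 starts exactly when SLOT5 ends (back-to-back, no overlap) — done with SLOT5.
SLOT6 starts after SLOT3 ends.

none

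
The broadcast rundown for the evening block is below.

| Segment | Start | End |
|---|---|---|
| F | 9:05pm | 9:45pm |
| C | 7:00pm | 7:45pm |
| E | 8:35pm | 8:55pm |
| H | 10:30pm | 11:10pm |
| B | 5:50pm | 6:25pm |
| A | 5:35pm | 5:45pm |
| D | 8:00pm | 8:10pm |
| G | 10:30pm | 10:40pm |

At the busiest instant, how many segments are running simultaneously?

2

Sort all start/end points and keep a running count:
5:35pm start A → 1
5:45pm end A → 0
5:50pm start B → 1
6:25pm end B → 0
7:00pm start C → 1
7:45pm end C → 0
8:00pm start D → 1
8:10pm end D → 0
8:35pm start E → 1
8:55pm end E → 0
9:05pm start F → 1
9:45pm end F → 0
10:30pm start G → 1
10:30pm start H → 2
10:40pm end G → 1
11:10pm end H → 0
Peak is 2, at 10:30pm (G, H).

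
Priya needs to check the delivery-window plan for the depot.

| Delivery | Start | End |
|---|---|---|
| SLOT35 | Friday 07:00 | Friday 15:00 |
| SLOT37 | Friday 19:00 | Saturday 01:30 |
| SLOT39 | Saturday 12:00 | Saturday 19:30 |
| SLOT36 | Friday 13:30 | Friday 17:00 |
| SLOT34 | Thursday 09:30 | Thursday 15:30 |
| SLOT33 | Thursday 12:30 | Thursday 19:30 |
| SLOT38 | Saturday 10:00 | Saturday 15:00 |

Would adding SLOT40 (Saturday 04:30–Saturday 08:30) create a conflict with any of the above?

No — it doesn't clash with anything

SLOT34: ends Thursday 15:30 at or before SLOT40 starts Saturday 04:30 → clear.
SLOT33: ends Thursday 19:30 at or before SLOT40 starts Saturday 04:30 → clear.
SLOT35: ends Friday 15:00 at or before SLOT40 starts Saturday 04:30 → clear.
SLOT36: ends Friday 17:00 at or before SLOT40 starts Saturday 04:30 → clear.
SLOT37: ends Saturday 01:30 at or before SLOT40 starts Saturday 04:30 → clear.
SLOT38: starts Saturday 10:00 at or after SLOT40 ends Saturday 08:30 → clear.
SLOT39: starts Saturday 12:00 at or after SLOT40 ends Saturday 08:30 → clear.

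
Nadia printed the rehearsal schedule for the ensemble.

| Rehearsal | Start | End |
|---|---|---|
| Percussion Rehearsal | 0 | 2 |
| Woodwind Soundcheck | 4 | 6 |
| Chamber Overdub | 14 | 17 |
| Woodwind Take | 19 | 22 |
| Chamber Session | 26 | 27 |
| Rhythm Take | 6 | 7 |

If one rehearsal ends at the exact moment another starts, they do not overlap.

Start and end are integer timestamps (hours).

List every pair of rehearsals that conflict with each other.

Two intervals overlap when each starts before the other ends.
Sorted by start: Percussion Rehearsal, Woodwind Soundcheck, Rhythm Take, Chamber Overdub, Woodwind Take, Chamber Session.
Woodwind Soundcheck starts after Percussion Rehearsal ends — done with Percussion Rehearsal.
Rhythm Take starts exactly when Woodwind Soundcheck ends (back-to-back, no overlap) — done with Woodwind Soundcheck.
Chamber Overdub starts after Rhythm Take ends — done with Rhythm Take.
Woodwind Take starts after Chamber Overdub ends — done with Chamber Overdub.
Chamber Session starts after Woodwind Take ends.

none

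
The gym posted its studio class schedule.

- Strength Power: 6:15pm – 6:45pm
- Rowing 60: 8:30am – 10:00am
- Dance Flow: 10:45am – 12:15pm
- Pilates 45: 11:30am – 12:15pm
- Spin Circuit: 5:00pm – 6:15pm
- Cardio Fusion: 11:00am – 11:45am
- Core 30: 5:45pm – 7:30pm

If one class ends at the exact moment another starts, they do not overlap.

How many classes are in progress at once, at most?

3

Sweep the timeline, counting +1 at each start and −1 at each end (ends before starts at a tie):
8:30am start Rowing 60 → 1
10:00am end Rowing 60 → 0
10:45am start Dance Flow → 1
11:00am start Cardio Fusion → 2
11:30am start Pilates 45 → 3
11:45am end Cardio Fusion → 2
12:15pm end Dance Flow → 1
12:15pm end Pilates 45 → 0
5:00pm start Spin Circuit → 1
5:45pm start Core 30 → 2
6:15pm end Spin Circuit → 1
6:15pm start Strength Power → 2
6:45pm end Strength Power → 1
7:30pm end Core 30 → 0
Peak is 3, at 11:30am (Cardio Fusion, Dance Flow, Pilates 45).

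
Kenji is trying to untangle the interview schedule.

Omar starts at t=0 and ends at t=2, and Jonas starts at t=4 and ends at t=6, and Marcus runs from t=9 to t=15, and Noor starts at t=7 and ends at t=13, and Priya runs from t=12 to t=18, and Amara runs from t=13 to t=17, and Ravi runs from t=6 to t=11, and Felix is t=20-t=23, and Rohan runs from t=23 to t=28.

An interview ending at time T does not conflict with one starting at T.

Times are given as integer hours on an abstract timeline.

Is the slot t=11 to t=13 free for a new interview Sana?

Omar: ends t=2 at or before Sana starts t=11 → clear.
Jonas: ends t=6 at or before Sana starts t=11 → clear.
Ravi: ends t=11 at or before Sana starts t=11 → clear.
Noor: starts t=7 before Sana ends t=13, and ends t=13 after Sana starts t=11 → overlap.
Marcus: starts t=9 before Sana ends t=13, and ends t=15 after Sana starts t=11 → overlap.
Priya: starts t=12 before Sana ends t=13, and ends t=18 after Sana starts t=11 → overlap.
Amara: starts t=13 at or after Sana ends t=13 → clear.
Felix: starts t=20 at or after Sana ends t=13 → clear.
Rohan: starts t=23 at or after Sana ends t=13 → clear.
Sana overlaps Marcus, Noor, Priya.

No — it overlaps Marcus, Noor, Priya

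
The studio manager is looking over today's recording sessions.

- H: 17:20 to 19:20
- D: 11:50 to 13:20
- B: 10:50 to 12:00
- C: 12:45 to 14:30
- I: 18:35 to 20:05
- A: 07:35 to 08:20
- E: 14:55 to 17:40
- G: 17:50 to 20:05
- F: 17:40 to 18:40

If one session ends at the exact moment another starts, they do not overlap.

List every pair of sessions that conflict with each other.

Sorted by start: A, B, D, C, E, H, F, G, I.
B starts after A ends; A is clear from here.
D starts before B ends → B and D overlap.
C starts after B ends; B is clear from here.
C starts before D ends → D and C overlap.
E starts after D ends; D is clear from here.
E starts after C ends; C is clear from here.
H starts before E ends → E and H overlap.
F starts exactly when E ends (back-to-back, no overlap); E is clear from here.
F starts before H ends → H and F overlap.
G starts before H ends → H and G overlap.
I starts before H ends → H and I overlap.
G starts before F ends → F and G overlap.
I starts before F ends → F and I overlap.
I starts before G ends → G and I overlap.

B & D, C & D, E & H, F & G, F & H, F & I, G & H, G & I, H & I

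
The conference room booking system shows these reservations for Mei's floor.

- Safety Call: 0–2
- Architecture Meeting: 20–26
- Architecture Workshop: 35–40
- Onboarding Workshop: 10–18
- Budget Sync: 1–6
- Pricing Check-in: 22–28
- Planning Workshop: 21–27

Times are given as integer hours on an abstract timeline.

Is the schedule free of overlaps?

Check each pair: they overlap iff neither finishes before the other starts.
Sorted by start: Safety Call, Budget Sync, Onboarding Workshop, Architecture Meeting, Planning Workshop, Pricing Check-in, Architecture Workshop.
Budget Sync starts before Safety Call ends → Safety Call and Budget Sync overlap.
That's a conflict, so the schedule is not conflict-free.

No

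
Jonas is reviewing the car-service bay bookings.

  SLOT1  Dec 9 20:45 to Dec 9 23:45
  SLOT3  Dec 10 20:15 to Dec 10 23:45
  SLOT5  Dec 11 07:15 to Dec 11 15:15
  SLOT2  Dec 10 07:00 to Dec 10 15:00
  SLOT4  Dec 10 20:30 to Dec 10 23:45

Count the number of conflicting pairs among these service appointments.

Sorted by start: SLOT1, SLOT2, SLOT3, SLOT4, SLOT5.
SLOT2 starts after SLOT1 ends, so SLOT1 has no further overlaps.
SLOT3 starts after SLOT2 ends, so SLOT2 has no further overlaps.
SLOT4 starts before SLOT3 ends → SLOT3 and SLOT4 overlap.
SLOT5 starts after SLOT3 ends.
SLOT5 starts after SLOT4 ends.
Overlapping pairs: SLOT3 & SLOT4 — 1 in total.

1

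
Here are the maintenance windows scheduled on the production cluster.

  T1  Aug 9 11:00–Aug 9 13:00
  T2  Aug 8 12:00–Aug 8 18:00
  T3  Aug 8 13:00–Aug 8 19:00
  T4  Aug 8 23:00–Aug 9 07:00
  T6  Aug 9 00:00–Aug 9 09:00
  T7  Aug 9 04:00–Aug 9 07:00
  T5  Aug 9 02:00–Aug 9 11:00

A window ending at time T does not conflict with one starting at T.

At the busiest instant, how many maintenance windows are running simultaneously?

4

Walk through starts and ends in time order (an end at T is processed before a start at T):
Aug 8 12:00 start T2 → 1
Aug 8 13:00 start T3 → 2
Aug 8 18:00 end T2 → 1
Aug 8 19:00 end T3 → 0
Aug 8 23:00 start T4 → 1
Aug 9 00:00 start T6 → 2
Aug 9 02:00 start T5 → 3
Aug 9 04:00 start T7 → 4
Aug 9 07:00 end T4 → 3
Aug 9 07:00 end T7 → 2
Aug 9 09:00 end T6 → 1
Aug 9 11:00 end T5 → 0
Aug 9 11:00 start T1 → 1
Aug 9 13:00 end T1 → 0
Peak is 4, at Aug 9 04:00 (T4, T5, T6, T7).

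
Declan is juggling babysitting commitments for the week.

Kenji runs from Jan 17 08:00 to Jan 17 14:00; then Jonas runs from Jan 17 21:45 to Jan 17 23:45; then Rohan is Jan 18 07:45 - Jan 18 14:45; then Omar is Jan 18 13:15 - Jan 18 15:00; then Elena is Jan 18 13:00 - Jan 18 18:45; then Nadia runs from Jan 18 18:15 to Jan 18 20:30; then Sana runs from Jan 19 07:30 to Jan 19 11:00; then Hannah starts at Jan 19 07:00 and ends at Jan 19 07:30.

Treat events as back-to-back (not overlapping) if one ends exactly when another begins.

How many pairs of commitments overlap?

Sorted by start: Kenji, Jonas, Rohan, Elena, Omar, Nadia, Hannah, Sana.
Jonas starts after Kenji ends, so Kenji has no further overlaps.
Rohan starts after Jonas ends, so Jonas has no further overlaps.
Elena starts before Rohan ends → Rohan and Elena overlap.
Omar starts before Rohan ends → Rohan and Omar overlap.
Nadia starts after Rohan ends, so Rohan has no further overlaps.
Omar starts before Elena ends → Elena and Omar overlap.
Nadia starts before Elena ends → Elena and Nadia overlap.
Hannah starts after Elena ends, so Elena has no further overlaps.
Nadia starts after Omar ends, so Omar has no further overlaps.
Hannah starts after Nadia ends, so Nadia has no further overlaps.
Sana starts exactly when Hannah ends (back-to-back, no overlap).
Overlapping pairs: Elena & Nadia, Elena & Omar, Elena & Rohan, Omar & Rohan — 4 in total.

4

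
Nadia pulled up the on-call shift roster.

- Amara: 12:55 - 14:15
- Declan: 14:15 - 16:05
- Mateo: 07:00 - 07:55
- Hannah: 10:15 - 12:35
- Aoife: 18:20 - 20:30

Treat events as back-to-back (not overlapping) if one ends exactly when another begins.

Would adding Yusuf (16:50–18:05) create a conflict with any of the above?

Mateo: ends 07:55 at or before Yusuf starts 16:50 → clear.
Hannah: ends 12:35 at or before Yusuf starts 16:50 → clear.
Amara: ends 14:15 at or before Yusuf starts 16:50 → clear.
Declan: ends 16:05 at or before Yusuf starts 16:50 → clear.
Aoife: starts 18:20 at or after Yusuf ends 18:05 → clear.

No — it doesn't clash with anything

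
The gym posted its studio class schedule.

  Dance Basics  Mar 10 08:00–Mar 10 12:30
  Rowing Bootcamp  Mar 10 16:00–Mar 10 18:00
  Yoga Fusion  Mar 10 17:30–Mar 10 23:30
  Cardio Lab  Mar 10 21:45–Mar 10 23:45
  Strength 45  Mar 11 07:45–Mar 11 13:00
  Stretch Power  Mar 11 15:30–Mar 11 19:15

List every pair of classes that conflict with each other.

Sorted by start: Dance Basics, Rowing Bootcamp, Yoga Fusion, Cardio Lab, Strength 45, Stretch Power.
Rowing Bootcamp starts after Dance Basics ends, so Dance Basics has no further overlaps.
Yoga Fusion starts before Rowing Bootcamp ends → Rowing Bootcamp and Yoga Fusion overlap.
Cardio Lab starts after Rowing Bootcamp ends, so Rowing Bootcamp has no further overlaps.
Cardio Lab starts before Yoga Fusion ends → Yoga Fusion and Cardio Lab overlap.
Strength 45 starts after Yoga Fusion ends, so Yoga Fusion has no further overlaps.
Strength 45 starts after Cardio Lab ends, so Cardio Lab has no further overlaps.
Stretch Power starts after Strength 45 ends.

Cardio Lab & Yoga Fusion, Rowing Bootcamp & Yoga Fusion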